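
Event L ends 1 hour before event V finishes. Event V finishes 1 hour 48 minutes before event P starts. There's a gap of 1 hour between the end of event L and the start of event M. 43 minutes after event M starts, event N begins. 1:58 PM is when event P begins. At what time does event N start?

Event V ends at 1:58 PM − 108 min = 12:10 PM.
Event L ends at 12:10 PM − 60 min = 11:10 AM.
Event M starts at 11:10 AM + 60 min = 12:10 PM.
Event N starts at 12:10 PM + 43 min = 12:53 PM.

12:53 PM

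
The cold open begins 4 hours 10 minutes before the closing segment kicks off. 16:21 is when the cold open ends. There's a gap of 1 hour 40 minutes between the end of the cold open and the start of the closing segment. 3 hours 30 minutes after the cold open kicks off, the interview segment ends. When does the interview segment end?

17:21

The closing segment starts at 16:21 + 100 min = 18:01.
The cold open starts at 18:01 − 250 min = 13:51.
The interview segment ends at 13:51 + 210 min = 17:21.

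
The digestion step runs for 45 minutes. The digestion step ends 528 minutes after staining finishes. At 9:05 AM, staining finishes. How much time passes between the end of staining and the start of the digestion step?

The digestion step ends at 9:05 AM + 528 min = 5:53 PM.
The digestion step starts at 5:53 PM − 45 min = 5:08 PM.
From 9:05 AM to 5:08 PM is 483 minutes.

483 minutes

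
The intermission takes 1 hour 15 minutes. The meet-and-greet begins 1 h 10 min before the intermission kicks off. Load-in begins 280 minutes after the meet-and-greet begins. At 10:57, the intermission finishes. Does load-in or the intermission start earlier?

The intermission starts at 10:57 − 75 min = 09:42.
The meet-and-greet starts at 09:42 − 70 min = 08:32.
Load-in starts at 08:32 + 280 min = 13:12.
Load-in starts at 13:12 and the intermission starts at 09:42, so the intermission is first.

the intermission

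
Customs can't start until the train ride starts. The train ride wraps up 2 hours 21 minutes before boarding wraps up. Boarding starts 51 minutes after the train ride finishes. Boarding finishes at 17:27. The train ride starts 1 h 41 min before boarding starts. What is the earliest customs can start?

The train ride ends at 17:27 − 141 min = 15:06.
Boarding starts at 15:06 + 51 min = 15:57.
The train ride starts at 15:57 − 101 min = 14:16.
Customs is bounded by the train ride, so the earliest it can start is 14:16.

14:16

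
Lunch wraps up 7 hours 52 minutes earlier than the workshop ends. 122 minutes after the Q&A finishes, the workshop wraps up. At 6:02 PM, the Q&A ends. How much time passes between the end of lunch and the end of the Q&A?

The workshop ends at 6:02 PM + 122 min = 8:04 PM.
Lunch ends at 8:04 PM − 472 min = 12:12 PM.
From 12:12 PM to 6:02 PM is 5 hours 50 minutes.

5 hours 50 minutes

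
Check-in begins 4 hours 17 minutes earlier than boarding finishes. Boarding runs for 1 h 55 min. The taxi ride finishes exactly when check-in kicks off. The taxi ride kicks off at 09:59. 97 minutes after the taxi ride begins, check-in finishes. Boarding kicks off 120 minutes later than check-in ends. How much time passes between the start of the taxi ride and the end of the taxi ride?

75 minutes

Check-in ends at 09:59 + 97 min = 11:36.
Boarding starts at 11:36 + 120 min = 13:36.
Boarding ends at 13:36 + 115 min = 15:31.
Check-in starts at 15:31 − 257 min = 11:14.
So the taxi ride ends at 11:14.
From 09:59 to 11:14 is 75 minutes.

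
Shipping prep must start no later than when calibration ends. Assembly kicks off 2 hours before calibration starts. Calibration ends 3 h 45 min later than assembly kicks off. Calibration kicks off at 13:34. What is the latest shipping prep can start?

15:19

Assembly starts at 13:34 − 120 min = 11:34.
Calibration ends at 11:34 + 225 min = 15:19.
Shipping prep is bounded by calibration, so the latest it can start is 15:19.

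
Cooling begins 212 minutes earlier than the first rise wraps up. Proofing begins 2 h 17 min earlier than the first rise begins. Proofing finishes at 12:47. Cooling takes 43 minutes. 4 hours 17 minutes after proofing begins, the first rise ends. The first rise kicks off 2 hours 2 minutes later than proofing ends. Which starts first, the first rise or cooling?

cooling

The first rise starts at 12:47 + 122 min = 14:49.
Proofing starts at 14:49 − 137 min = 12:32.
The first rise ends at 12:32 + 257 min = 16:49.
Cooling starts at 16:49 − 212 min = 13:17.
The first rise starts at 14:49 and cooling starts at 13:17, so cooling is first.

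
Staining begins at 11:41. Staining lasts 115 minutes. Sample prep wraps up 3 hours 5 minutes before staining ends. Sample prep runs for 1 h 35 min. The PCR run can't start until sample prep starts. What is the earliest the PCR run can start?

Staining ends at 11:41 + 115 min = 13:36.
Sample prep ends at 13:36 − 185 min = 10:31.
Sample prep starts at 10:31 − 95 min = 08:56.
The PCR run is bounded by sample prep, so the earliest it can start is 08:56.

08:56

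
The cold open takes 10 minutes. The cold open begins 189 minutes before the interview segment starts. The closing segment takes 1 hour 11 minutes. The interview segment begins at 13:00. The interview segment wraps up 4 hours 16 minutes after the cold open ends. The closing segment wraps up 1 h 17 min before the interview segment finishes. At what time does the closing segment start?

11:49

The cold open starts at 13:00 − 189 min = 09:51.
The cold open ends at 09:51 + 10 min = 10:01.
The interview segment ends at 10:01 + 256 min = 14:17.
The closing segment ends at 14:17 − 77 min = 13:00.
The closing segment starts at 13:00 − 71 min = 11:49.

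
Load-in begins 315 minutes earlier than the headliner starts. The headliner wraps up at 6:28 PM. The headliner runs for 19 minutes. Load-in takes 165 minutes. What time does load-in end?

3:39 PM

The headliner starts at 6:28 PM − 19 min = 6:09 PM.
Load-in starts at 6:09 PM − 315 min = 12:54 PM.
Load-in ends at 12:54 PM + 165 min = 3:39 PM.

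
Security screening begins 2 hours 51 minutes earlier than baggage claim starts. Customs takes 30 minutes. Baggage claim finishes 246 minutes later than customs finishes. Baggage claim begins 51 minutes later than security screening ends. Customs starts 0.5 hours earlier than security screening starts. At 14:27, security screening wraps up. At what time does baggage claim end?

16:33

Baggage claim starts at 14:27 + 51 min = 15:18.
Security screening starts at 15:18 − 171 min = 12:27.
Customs starts at 12:27 − 30 min = 11:57.
Customs ends at 11:57 + 30 min = 12:27.
Baggage claim ends at 12:27 + 246 min = 16:33.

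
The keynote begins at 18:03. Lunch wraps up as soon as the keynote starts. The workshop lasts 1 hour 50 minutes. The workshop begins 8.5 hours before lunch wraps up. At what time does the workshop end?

Lunch ends at 18:03.
The workshop starts at 18:03 − 510 min = 09:33.
The workshop ends at 09:33 + 110 min = 11:23.

11:23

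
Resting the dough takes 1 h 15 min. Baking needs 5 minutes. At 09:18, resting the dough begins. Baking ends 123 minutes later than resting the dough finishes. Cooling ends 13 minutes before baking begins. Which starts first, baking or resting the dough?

Resting the dough ends at 09:18 + 75 min = 10:33.
Baking ends at 10:33 + 123 min = 12:36.
Baking starts at 12:36 − 5 min = 12:31.
Baking starts at 12:31 and resting the dough starts at 09:18, so resting the dough is first.

resting the dough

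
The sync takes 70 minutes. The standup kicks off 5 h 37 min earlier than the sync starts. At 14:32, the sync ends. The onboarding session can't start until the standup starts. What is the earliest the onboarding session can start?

The sync starts at 14:32 − 70 min = 13:22.
The standup starts at 13:22 − 337 min = 07:45.
The onboarding session is bounded by the standup, so the earliest it can start is 07:45.

07:45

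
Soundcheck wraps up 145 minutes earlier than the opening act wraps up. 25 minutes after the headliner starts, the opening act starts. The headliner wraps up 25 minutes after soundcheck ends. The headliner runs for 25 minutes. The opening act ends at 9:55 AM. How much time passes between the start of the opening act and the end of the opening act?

120 minutes

Soundcheck ends at 9:55 AM − 145 min = 7:30 AM.
The headliner ends at 7:30 AM + 25 min = 7:55 AM.
The headliner starts at 7:55 AM − 25 min = 7:30 AM.
The opening act starts at 7:30 AM + 25 min = 7:55 AM.
From 7:55 AM to 9:55 AM is 120 minutes.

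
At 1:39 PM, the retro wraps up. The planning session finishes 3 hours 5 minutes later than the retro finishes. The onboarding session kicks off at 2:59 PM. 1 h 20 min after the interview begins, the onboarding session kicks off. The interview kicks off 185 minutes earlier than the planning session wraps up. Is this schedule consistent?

The planning session ends at 1:39 PM + 185 min = 4:44 PM.
The interview starts at 4:44 PM − 185 min = 1:39 PM.
The onboarding session starts at 1:39 PM + 80 min = 2:59 PM.
That matches the stated 2:59 PM, so the schedule is consistent.

Yes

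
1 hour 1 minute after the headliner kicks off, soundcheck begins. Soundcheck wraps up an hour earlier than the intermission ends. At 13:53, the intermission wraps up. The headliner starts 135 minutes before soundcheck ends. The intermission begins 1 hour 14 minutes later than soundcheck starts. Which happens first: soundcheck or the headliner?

Soundcheck ends at 13:53 − 60 min = 12:53.
The headliner starts at 12:53 − 135 min = 10:38.
Soundcheck starts at 10:38 + 61 min = 11:39.
Soundcheck starts at 11:39 and the headliner starts at 10:38, so the headliner is first.

the headliner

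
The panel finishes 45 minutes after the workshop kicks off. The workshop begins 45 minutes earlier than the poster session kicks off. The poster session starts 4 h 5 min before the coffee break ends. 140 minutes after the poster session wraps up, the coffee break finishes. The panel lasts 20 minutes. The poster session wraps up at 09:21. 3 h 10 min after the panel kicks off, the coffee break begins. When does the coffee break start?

10:26

The coffee break ends at 09:21 + 140 min = 11:41.
The poster session starts at 11:41 − 245 min = 07:36.
The workshop starts at 07:36 − 45 min = 06:51.
The panel ends at 06:51 + 45 min = 07:36.
The panel starts at 07:36 − 20 min = 07:16.
The coffee break starts at 07:16 + 190 min = 10:26.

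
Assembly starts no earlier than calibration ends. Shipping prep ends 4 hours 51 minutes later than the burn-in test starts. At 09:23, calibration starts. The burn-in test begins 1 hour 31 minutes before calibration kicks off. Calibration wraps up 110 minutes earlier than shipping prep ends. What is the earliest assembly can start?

The burn-in test starts at 09:23 − 91 min = 07:52.
Shipping prep ends at 07:52 + 291 min = 12:43.
Calibration ends at 12:43 − 110 min = 10:53.
Assembly is bounded by calibration, so the earliest it can start is 10:53.

10:53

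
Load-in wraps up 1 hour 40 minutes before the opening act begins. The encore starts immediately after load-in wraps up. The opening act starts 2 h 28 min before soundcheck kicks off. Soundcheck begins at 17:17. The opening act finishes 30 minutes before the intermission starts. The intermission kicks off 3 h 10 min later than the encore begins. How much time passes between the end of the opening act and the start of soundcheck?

1 h 28 min

The opening act starts at 17:17 − 148 min = 14:49.
Load-in ends at 14:49 − 100 min = 13:09.
So the encore starts at 13:09.
The intermission starts at 13:09 + 190 min = 16:19.
The opening act ends at 16:19 − 30 min = 15:49.
From 15:49 to 17:17 is 1 h 28 min.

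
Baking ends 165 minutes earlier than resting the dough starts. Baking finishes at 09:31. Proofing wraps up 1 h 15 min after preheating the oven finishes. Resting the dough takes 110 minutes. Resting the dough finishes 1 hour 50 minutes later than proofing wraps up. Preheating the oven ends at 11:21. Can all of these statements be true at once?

Proofing ends at 11:21 + 75 min = 12:36.
Resting the dough ends at 12:36 + 110 min = 14:26.
Resting the dough starts at 14:26 − 110 min = 12:36.
Baking ends at 12:36 − 165 min = 09:51.
But baking is also said to end at 09:31 — a 20-minute conflict.

No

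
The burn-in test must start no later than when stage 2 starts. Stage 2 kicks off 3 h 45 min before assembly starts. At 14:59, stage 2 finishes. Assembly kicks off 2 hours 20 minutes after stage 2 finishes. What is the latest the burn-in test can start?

13:34

Assembly starts at 14:59 + 140 min = 17:19.
Stage 2 starts at 17:19 − 225 min = 13:34.
The burn-in test is bounded by stage 2, so the latest it can start is 13:34.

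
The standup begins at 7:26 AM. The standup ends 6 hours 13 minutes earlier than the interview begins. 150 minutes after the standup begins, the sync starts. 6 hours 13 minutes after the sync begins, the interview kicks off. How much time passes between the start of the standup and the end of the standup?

The sync starts at 7:26 AM + 150 min = 9:56 AM.
The interview starts at 9:56 AM + 373 min = 4:09 PM.
The standup ends at 4:09 PM − 373 min = 9:56 AM.
From 7:26 AM to 9:56 AM is 2 h 30 min.

2 h 30 min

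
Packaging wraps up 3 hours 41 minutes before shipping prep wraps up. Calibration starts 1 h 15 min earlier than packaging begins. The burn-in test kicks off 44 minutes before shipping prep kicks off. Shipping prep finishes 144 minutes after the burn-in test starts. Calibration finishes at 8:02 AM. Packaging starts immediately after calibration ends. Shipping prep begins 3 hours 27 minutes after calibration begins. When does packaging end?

8:13 AM

Packaging starts at 8:02 AM.
Calibration starts at 8:02 AM − 75 min = 6:47 AM.
Shipping prep starts at 6:47 AM + 207 min = 10:14 AM.
The burn-in test starts at 10:14 AM − 44 min = 9:30 AM.
Shipping prep ends at 9:30 AM + 144 min = 11:54 AM.
Packaging ends at 11:54 AM − 221 min = 8:13 AM.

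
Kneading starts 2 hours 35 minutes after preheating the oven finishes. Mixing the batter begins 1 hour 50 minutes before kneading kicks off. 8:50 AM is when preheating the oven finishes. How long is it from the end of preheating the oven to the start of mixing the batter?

Kneading starts at 8:50 AM + 155 min = 11:25 AM.
Mixing the batter starts at 11:25 AM − 110 min = 9:35 AM.
From 8:50 AM to 9:35 AM is 45 minutes.

45 minutes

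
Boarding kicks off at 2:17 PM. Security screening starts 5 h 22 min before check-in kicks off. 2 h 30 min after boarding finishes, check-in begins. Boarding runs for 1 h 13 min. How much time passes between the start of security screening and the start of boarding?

1 h 39 min

Boarding ends at 2:17 PM + 73 min = 3:30 PM.
Check-in starts at 3:30 PM + 150 min = 6:00 PM.
Security screening starts at 6:00 PM − 322 min = 12:38 PM.
From 12:38 PM to 2:17 PM is 1 h 39 min.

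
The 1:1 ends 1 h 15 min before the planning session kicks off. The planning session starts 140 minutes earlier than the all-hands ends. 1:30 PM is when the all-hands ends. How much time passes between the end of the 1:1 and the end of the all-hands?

215 minutes

The planning session starts at 1:30 PM − 140 min = 11:10 AM.
The 1:1 ends at 11:10 AM − 75 min = 9:55 AM.
From 9:55 AM to 1:30 PM is 215 minutes.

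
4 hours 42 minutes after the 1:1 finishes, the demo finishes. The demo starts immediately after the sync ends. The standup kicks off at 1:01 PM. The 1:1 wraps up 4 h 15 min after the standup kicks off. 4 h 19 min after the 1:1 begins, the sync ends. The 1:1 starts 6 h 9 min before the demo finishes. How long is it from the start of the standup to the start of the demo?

The 1:1 ends at 1:01 PM + 255 min = 5:16 PM.
The demo ends at 5:16 PM + 282 min = 9:58 PM.
The 1:1 starts at 9:58 PM − 369 min = 3:49 PM.
The sync ends at 3:49 PM + 259 min = 8:08 PM.
So the demo starts at 8:08 PM.
From 1:01 PM to 8:08 PM is 427 minutes.

427 minutes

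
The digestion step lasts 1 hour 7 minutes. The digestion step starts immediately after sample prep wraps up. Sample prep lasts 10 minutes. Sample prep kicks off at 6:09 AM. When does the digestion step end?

7:26 AM

Sample prep ends at 6:09 AM + 10 min = 6:19 AM.
So the digestion step starts at 6:19 AM.
The digestion step ends at 6:19 AM + 67 min = 7:26 AM.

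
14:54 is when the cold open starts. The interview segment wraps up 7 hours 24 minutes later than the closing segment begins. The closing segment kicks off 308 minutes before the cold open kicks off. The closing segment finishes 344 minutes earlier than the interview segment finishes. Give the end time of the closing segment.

11:26

The closing segment starts at 14:54 − 308 min = 09:46.
The interview segment ends at 09:46 + 444 min = 17:10.
The closing segment ends at 17:10 − 344 min = 11:26.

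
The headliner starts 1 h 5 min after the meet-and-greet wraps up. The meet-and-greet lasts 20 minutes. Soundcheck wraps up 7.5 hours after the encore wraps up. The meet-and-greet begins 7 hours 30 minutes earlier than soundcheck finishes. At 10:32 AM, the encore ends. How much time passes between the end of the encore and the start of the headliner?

Soundcheck ends at 10:32 AM + 450 min = 6:02 PM.
The meet-and-greet starts at 6:02 PM − 450 min = 10:32 AM.
The meet-and-greet ends at 10:32 AM + 20 min = 10:52 AM.
The headliner starts at 10:52 AM + 65 min = 11:57 AM.
From 10:32 AM to 11:57 AM is 1 hour 25 minutes.

1 hour 25 minutes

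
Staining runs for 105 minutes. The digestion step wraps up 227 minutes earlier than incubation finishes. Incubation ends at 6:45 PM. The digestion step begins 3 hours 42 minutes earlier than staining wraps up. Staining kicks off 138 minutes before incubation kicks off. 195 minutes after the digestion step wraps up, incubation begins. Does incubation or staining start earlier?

The digestion step ends at 6:45 PM − 227 min = 2:58 PM.
Incubation starts at 2:58 PM + 195 min = 6:13 PM.
Staining starts at 6:13 PM − 138 min = 3:55 PM.
Incubation starts at 6:13 PM and staining starts at 3:55 PM, so staining is first.

staining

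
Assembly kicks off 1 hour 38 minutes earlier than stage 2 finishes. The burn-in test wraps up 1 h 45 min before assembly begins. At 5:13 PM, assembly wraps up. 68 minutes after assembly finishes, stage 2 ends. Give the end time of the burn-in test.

2:58 PM

Stage 2 ends at 5:13 PM + 68 min = 6:21 PM.
Assembly starts at 6:21 PM − 98 min = 4:43 PM.
The burn-in test ends at 4:43 PM − 105 min = 2:58 PM.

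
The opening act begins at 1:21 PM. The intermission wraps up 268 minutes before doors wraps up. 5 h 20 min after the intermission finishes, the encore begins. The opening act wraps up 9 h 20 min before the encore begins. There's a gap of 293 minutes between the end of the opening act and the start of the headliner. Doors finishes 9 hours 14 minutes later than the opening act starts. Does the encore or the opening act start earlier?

Doors ends at 1:21 PM + 554 min = 10:35 PM.
The intermission ends at 10:35 PM − 268 min = 6:07 PM.
The encore starts at 6:07 PM + 320 min = 11:27 PM.
The encore starts at 11:27 PM and the opening act starts at 1:21 PM, so the opening act is first.

the opening act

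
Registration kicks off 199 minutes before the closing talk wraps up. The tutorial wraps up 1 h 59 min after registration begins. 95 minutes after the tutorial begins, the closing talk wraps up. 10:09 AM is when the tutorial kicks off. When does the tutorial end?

The closing talk ends at 10:09 AM + 95 min = 11:44 AM.
Registration starts at 11:44 AM − 199 min = 8:25 AM.
The tutorial ends at 8:25 AM + 119 min = 10:24 AM.

10:24 AM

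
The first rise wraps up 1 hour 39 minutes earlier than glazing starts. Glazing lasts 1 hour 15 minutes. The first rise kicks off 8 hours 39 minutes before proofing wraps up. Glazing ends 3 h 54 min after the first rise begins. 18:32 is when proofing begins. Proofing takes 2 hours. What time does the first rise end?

12:53

Proofing ends at 18:32 + 120 min = 20:32.
The first rise starts at 20:32 − 519 min = 11:53.
Glazing ends at 11:53 + 234 min = 15:47.
Glazing starts at 15:47 − 75 min = 14:32.
The first rise ends at 14:32 − 99 min = 12:53.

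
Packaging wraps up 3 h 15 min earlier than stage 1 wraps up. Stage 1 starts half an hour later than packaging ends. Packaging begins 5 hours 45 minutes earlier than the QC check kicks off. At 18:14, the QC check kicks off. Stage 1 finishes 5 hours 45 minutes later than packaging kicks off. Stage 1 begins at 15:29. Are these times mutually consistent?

Packaging starts at 18:14 − 345 min = 12:29.
Stage 1 ends at 12:29 + 345 min = 18:14.
Packaging ends at 18:14 − 195 min = 14:59.
Stage 1 starts at 14:59 + 30 min = 15:29.
That matches the stated 15:29, so the schedule is consistent.

Yes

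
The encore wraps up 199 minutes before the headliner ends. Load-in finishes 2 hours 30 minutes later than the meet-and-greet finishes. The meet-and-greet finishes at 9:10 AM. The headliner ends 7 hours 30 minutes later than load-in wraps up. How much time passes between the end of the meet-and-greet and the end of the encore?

6 h 41 min

Load-in ends at 9:10 AM + 150 min = 11:40 AM.
The headliner ends at 11:40 AM + 450 min = 7:10 PM.
The encore ends at 7:10 PM − 199 min = 3:51 PM.
From 9:10 AM to 3:51 PM is 6 h 41 min.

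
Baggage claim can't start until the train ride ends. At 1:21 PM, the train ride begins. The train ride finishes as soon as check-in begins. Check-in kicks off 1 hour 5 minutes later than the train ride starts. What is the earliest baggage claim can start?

Check-in starts at 1:21 PM + 65 min = 2:26 PM.
So the train ride ends at 2:26 PM.
Baggage claim is bounded by the train ride, so the earliest it can start is 2:26 PM.

2:26 PM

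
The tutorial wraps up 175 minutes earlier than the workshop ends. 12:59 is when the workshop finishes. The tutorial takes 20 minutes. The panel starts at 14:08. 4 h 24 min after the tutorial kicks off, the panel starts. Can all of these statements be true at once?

Yes

The tutorial ends at 12:59 − 175 min = 10:04.
The tutorial starts at 10:04 − 20 min = 09:44.
The panel starts at 09:44 + 264 min = 14:08.
That matches the stated 14:08, so the schedule is consistent.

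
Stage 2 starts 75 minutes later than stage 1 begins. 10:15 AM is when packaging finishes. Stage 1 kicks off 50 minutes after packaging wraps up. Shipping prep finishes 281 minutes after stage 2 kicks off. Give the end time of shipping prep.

5:01 PM

Stage 1 starts at 10:15 AM + 50 min = 11:05 AM.
Stage 2 starts at 11:05 AM + 75 min = 12:20 PM.
Shipping prep ends at 12:20 PM + 281 min = 5:01 PM.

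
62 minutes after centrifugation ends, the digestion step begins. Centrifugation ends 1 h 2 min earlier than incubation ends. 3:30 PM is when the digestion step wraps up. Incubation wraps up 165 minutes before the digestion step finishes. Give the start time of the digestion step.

12:45 PM

Incubation ends at 3:30 PM − 165 min = 12:45 PM.
Centrifugation ends at 12:45 PM − 62 min = 11:43 AM.
The digestion step starts at 11:43 AM + 62 min = 12:45 PM.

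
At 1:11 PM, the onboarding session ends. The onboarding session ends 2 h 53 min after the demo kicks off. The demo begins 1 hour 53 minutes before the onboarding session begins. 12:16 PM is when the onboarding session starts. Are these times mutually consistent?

No

The demo starts at 12:16 PM − 113 min = 10:23 AM.
The onboarding session ends at 10:23 AM + 173 min = 1:16 PM.
But the onboarding session is also said to end at 1:11 PM — a 5-minute conflict.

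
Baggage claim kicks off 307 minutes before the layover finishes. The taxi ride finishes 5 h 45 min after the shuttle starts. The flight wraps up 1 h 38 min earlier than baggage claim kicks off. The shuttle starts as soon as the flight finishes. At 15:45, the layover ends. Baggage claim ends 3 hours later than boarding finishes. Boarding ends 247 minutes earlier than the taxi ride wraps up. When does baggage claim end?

Baggage claim starts at 15:45 − 307 min = 10:38.
The flight ends at 10:38 − 98 min = 09:00.
So the shuttle starts at 09:00.
The taxi ride ends at 09:00 + 345 min = 14:45.
Boarding ends at 14:45 − 247 min = 10:38.
Baggage claim ends at 10:38 + 180 min = 13:38.

13:38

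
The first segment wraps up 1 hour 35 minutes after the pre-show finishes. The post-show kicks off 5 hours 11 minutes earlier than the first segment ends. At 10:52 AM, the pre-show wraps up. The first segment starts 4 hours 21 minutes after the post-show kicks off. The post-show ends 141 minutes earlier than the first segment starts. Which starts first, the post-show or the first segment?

the post-show

The first segment ends at 10:52 AM + 95 min = 12:27 PM.
The post-show starts at 12:27 PM − 311 min = 7:16 AM.
The first segment starts at 7:16 AM + 261 min = 11:37 AM.
The post-show starts at 7:16 AM and the first segment starts at 11:37 AM, so the post-show is first.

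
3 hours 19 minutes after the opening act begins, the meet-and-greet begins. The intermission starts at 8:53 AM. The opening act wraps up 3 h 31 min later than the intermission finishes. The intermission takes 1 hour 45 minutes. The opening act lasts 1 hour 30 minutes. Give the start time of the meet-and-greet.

The intermission ends at 8:53 AM + 105 min = 10:38 AM.
The opening act ends at 10:38 AM + 211 min = 2:09 PM.
The opening act starts at 2:09 PM − 90 min = 12:39 PM.
The meet-and-greet starts at 12:39 PM + 199 min = 3:58 PM.

3:58 PM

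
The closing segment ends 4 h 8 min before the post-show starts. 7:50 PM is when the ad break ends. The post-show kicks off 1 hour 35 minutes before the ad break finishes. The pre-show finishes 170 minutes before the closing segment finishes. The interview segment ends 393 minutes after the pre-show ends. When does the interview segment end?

5:50 PM

The post-show starts at 7:50 PM − 95 min = 6:15 PM.
The closing segment ends at 6:15 PM − 248 min = 2:07 PM.
The pre-show ends at 2:07 PM − 170 min = 11:17 AM.
The interview segment ends at 11:17 AM + 393 min = 5:50 PM.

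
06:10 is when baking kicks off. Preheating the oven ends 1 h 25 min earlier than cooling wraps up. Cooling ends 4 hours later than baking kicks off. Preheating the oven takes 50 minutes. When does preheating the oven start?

07:55

Cooling ends at 06:10 + 240 min = 10:10.
Preheating the oven ends at 10:10 − 85 min = 08:45.
Preheating the oven starts at 08:45 − 50 min = 07:55.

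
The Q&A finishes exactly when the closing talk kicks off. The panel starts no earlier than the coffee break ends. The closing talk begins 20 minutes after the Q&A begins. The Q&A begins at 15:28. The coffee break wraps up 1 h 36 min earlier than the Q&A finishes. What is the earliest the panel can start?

14:12

The closing talk starts at 15:28 + 20 min = 15:48.
So the Q&A ends at 15:48.
The coffee break ends at 15:48 − 96 min = 14:12.
The panel is bounded by the coffee break, so the earliest it can start is 14:12.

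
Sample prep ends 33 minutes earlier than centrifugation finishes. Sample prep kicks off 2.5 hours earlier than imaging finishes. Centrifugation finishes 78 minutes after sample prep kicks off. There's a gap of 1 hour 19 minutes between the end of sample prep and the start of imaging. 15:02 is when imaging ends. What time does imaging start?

Sample prep starts at 15:02 − 150 min = 12:32.
Centrifugation ends at 12:32 + 78 min = 13:50.
Sample prep ends at 13:50 − 33 min = 13:17.
Imaging starts at 13:17 + 79 min = 14:36.

14:36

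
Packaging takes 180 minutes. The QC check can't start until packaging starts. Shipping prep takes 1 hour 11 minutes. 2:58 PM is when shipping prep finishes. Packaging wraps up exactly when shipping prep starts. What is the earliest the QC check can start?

Shipping prep starts at 2:58 PM − 71 min = 1:47 PM.
So packaging ends at 1:47 PM.
Packaging starts at 1:47 PM − 180 min = 10:47 AM.
The QC check is bounded by packaging, so the earliest it can start is 10:47 AM.

10:47 AM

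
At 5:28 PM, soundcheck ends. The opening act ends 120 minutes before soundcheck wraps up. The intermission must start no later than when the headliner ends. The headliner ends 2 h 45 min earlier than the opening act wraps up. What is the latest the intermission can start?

12:43 PM

The opening act ends at 5:28 PM − 120 min = 3:28 PM.
The headliner ends at 3:28 PM − 165 min = 12:43 PM.
The intermission is bounded by the headliner, so the latest it can start is 12:43 PM.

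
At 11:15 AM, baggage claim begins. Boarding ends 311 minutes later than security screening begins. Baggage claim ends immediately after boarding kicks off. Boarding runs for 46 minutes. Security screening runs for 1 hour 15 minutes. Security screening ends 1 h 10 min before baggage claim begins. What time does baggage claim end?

1:15 PM

Security screening ends at 11:15 AM − 70 min = 10:05 AM.
Security screening starts at 10:05 AM − 75 min = 8:50 AM.
Boarding ends at 8:50 AM + 311 min = 2:01 PM.
Boarding starts at 2:01 PM − 46 min = 1:15 PM.
So baggage claim ends at 1:15 PM.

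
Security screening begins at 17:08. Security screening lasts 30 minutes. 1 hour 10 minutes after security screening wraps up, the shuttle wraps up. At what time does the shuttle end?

18:48

Security screening ends at 17:08 + 30 min = 17:38.
The shuttle ends at 17:38 + 70 min = 18:48.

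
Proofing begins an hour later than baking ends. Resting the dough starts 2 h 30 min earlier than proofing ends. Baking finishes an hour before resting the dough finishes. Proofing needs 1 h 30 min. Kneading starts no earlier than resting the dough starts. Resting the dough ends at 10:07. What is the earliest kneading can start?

09:07

Baking ends at 10:07 − 60 min = 09:07.
Proofing starts at 09:07 + 60 min = 10:07.
Proofing ends at 10:07 + 90 min = 11:37.
Resting the dough starts at 11:37 − 150 min = 09:07.
Kneading is bounded by resting the dough, so the earliest it can start is 09:07.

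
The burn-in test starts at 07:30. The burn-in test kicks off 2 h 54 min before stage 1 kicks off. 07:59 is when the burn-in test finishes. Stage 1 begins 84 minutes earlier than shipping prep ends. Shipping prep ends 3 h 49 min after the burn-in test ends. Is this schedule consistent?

Shipping prep ends at 07:59 + 229 min = 11:48.
Stage 1 starts at 11:48 − 84 min = 10:24.
The burn-in test starts at 10:24 − 174 min = 07:30.
That matches the stated 07:30, so the schedule is consistent.

Yes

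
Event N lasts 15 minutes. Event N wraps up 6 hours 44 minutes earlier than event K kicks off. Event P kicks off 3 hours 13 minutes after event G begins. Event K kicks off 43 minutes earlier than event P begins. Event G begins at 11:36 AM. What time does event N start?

Event P starts at 11:36 AM + 193 min = 2:49 PM.
Event K starts at 2:49 PM − 43 min = 2:06 PM.
Event N ends at 2:06 PM − 404 min = 7:22 AM.
Event N starts at 7:22 AM − 15 min = 7:07 AM.

7:07 AM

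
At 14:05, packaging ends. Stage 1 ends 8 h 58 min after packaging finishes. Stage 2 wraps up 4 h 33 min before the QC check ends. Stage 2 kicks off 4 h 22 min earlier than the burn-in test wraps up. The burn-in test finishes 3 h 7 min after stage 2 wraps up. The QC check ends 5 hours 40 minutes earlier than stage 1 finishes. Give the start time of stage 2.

11:35

Stage 1 ends at 14:05 + 538 min = 23:03.
The QC check ends at 23:03 − 340 min = 17:23.
Stage 2 ends at 17:23 − 273 min = 12:50.
The burn-in test ends at 12:50 + 187 min = 15:57.
Stage 2 starts at 15:57 − 262 min = 11:35.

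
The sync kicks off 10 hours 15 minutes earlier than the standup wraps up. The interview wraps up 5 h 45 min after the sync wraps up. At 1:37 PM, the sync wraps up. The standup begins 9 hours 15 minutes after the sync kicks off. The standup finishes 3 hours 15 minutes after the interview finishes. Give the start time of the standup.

The interview ends at 1:37 PM + 345 min = 7:22 PM.
The standup ends at 7:22 PM + 195 min = 10:37 PM.
The sync starts at 10:37 PM − 615 min = 12:22 PM.
The standup starts at 12:22 PM + 555 min = 9:37 PM.

9:37 PM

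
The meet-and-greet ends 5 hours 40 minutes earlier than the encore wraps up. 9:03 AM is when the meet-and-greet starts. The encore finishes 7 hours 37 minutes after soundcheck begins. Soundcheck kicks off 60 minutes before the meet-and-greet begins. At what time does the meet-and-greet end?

Soundcheck starts at 9:03 AM − 60 min = 8:03 AM.
The encore ends at 8:03 AM + 457 min = 3:40 PM.
The meet-and-greet ends at 3:40 PM − 340 min = 10:00 AM.

10:00 AM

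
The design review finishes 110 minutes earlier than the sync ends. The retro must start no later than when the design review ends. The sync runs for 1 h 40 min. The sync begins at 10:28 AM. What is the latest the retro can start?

The sync ends at 10:28 AM + 100 min = 12:08 PM.
The design review ends at 12:08 PM − 110 min = 10:18 AM.
The retro is bounded by the design review, so the latest it can start is 10:18 AM.

10:18 AM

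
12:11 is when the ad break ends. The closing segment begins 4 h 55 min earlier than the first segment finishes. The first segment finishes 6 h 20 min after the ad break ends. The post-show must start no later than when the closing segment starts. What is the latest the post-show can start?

13:36

The first segment ends at 12:11 + 380 min = 18:31.
The closing segment starts at 18:31 − 295 min = 13:36.
The post-show is bounded by the closing segment, so the latest it can start is 13:36.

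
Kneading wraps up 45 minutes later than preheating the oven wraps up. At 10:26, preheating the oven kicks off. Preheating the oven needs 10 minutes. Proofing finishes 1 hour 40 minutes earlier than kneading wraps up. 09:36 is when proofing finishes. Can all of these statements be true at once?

Preheating the oven ends at 10:26 + 10 min = 10:36.
Kneading ends at 10:36 + 45 min = 11:21.
Proofing ends at 11:21 − 100 min = 09:41.
But proofing is also said to end at 09:36 — a 5-minute conflict.

No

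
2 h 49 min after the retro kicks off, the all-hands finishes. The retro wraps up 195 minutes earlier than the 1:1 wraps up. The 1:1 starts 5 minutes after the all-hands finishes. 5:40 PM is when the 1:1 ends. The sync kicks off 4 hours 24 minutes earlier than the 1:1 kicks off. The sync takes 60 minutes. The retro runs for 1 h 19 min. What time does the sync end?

The retro ends at 5:40 PM − 195 min = 2:25 PM.
The retro starts at 2:25 PM − 79 min = 1:06 PM.
The all-hands ends at 1:06 PM + 169 min = 3:55 PM.
The 1:1 starts at 3:55 PM + 5 min = 4:00 PM.
The sync starts at 4:00 PM − 264 min = 11:36 AM.
The sync ends at 11:36 AM + 60 min = 12:36 PM.

12:36 PM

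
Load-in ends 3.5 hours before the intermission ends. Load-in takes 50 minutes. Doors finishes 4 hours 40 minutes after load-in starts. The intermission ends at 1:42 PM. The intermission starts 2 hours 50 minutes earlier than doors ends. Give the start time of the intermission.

Load-in ends at 1:42 PM − 210 min = 10:12 AM.
Load-in starts at 10:12 AM − 50 min = 9:22 AM.
Doors ends at 9:22 AM + 280 min = 2:02 PM.
The intermission starts at 2:02 PM − 170 min = 11:12 AM.

11:12 AM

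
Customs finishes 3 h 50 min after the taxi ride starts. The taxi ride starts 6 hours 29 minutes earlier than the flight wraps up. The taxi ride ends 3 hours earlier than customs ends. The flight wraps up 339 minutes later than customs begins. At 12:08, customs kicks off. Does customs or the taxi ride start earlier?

The flight ends at 12:08 + 339 min = 17:47.
The taxi ride starts at 17:47 − 389 min = 11:18.
Customs starts at 12:08 and the taxi ride starts at 11:18, so the taxi ride is first.

the taxi ride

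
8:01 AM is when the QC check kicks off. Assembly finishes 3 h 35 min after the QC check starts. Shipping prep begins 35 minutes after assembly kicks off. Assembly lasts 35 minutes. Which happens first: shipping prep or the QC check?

the QC check

Assembly ends at 8:01 AM + 215 min = 11:36 AM.
Assembly starts at 11:36 AM − 35 min = 11:01 AM.
Shipping prep starts at 11:01 AM + 35 min = 11:36 AM.
Shipping prep starts at 11:36 AM and the QC check starts at 8:01 AM, so the QC check is first.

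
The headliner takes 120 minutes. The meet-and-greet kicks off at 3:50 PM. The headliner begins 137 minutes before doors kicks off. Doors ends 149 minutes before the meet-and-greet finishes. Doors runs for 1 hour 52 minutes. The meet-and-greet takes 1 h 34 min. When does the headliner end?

12:46 PM

The meet-and-greet ends at 3:50 PM + 94 min = 5:24 PM.
Doors ends at 5:24 PM − 149 min = 2:55 PM.
Doors starts at 2:55 PM − 112 min = 1:03 PM.
The headliner starts at 1:03 PM − 137 min = 10:46 AM.
The headliner ends at 10:46 AM + 120 min = 12:46 PM.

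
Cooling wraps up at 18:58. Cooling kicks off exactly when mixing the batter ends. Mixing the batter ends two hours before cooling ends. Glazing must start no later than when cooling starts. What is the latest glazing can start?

Mixing the batter ends at 18:58 − 120 min = 16:58.
So cooling starts at 16:58.
Glazing is bounded by cooling, so the latest it can start is 16:58.

16:58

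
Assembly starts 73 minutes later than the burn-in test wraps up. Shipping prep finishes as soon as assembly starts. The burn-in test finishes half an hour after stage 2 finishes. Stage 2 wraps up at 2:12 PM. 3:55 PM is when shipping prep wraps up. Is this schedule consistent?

The burn-in test ends at 2:12 PM + 30 min = 2:42 PM.
Assembly starts at 2:42 PM + 73 min = 3:55 PM.
So shipping prep ends at 3:55 PM.
That matches the stated 3:55 PM, so the schedule is consistent.

Yes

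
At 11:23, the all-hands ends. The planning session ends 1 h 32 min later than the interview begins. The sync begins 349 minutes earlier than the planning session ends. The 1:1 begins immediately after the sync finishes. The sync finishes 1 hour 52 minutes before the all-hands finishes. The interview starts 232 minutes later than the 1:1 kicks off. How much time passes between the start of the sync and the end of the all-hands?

137 minutes

The sync ends at 11:23 − 112 min = 09:31.
So the 1:1 starts at 09:31.
The interview starts at 09:31 + 232 min = 13:23.
The planning session ends at 13:23 + 92 min = 14:55.
The sync starts at 14:55 − 349 min = 09:06.
From 09:06 to 11:23 is 137 minutes.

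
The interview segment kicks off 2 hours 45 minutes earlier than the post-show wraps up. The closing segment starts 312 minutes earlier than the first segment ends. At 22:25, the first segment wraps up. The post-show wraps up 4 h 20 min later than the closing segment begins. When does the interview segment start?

The closing segment starts at 22:25 − 312 min = 17:13.
The post-show ends at 17:13 + 260 min = 21:33.
The interview segment starts at 21:33 − 165 min = 18:48.

18:48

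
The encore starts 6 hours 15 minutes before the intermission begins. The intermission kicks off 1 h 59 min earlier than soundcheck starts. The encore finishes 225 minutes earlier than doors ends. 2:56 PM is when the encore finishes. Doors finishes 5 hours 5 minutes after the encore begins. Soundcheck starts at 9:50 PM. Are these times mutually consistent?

Yes

The intermission starts at 9:50 PM − 119 min = 7:51 PM.
The encore starts at 7:51 PM − 375 min = 1:36 PM.
Doors ends at 1:36 PM + 305 min = 6:41 PM.
The encore ends at 6:41 PM − 225 min = 2:56 PM.
That matches the stated 2:56 PM, so the schedule is consistent.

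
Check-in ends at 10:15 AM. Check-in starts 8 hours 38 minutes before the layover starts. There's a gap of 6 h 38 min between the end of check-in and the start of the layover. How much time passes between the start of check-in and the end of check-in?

2 hours

The layover starts at 10:15 AM + 398 min = 4:53 PM.
Check-in starts at 4:53 PM − 518 min = 8:15 AM.
From 8:15 AM to 10:15 AM is 2 hours.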